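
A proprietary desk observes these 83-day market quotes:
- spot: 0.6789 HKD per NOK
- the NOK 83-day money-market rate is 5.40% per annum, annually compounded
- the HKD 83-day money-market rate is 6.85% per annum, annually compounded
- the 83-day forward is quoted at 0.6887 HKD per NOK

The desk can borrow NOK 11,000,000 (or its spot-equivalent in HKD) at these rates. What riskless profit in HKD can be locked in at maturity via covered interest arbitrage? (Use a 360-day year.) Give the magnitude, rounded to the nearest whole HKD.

HKD 85,265

T = 83/360 years.
Invest the NOK and cover forward: 11,000,000 × 1.012199293 × 0.6887 = HKD 7,668,118.18.
Convert at spot and invest in HKD: 11,000,000 × 0.6789 × 1.015392911 = HKD 7,582,852.72.
The quoted forward overvalues NOK, so borrow HKD, buy NOK at spot, deposit the NOK at 5.40%, and sell the proceeds forward at 0.6887.
Arbitrage profit = |7,668,118.18 − 7,582,852.72| = HKD 85,265.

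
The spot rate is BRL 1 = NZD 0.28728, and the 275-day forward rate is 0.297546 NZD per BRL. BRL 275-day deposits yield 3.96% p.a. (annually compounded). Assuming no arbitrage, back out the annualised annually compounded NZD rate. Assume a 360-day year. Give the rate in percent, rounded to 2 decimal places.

T = 275/360 years.
By CIP, F/S equals the NZD-to-BRL growth ratio: 0.297546/0.28728 = 1.0357352.
BRL growth factor: (1 + 0.0396)^(275/360) = 1.0301108.
Hence g_NZD = 1.066922.
Annualise: 1.066922^(360/275) − 1 = 0.088499 = 8.85%.

8.85%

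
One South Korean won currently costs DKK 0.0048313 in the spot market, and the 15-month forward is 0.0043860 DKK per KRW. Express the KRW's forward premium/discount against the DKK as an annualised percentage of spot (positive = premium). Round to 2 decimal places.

T = 15/12 years.
KRW trades forward at -9.21698% vs spot over the period.
×(1/T) gives -7.37% p.a.

-7.37%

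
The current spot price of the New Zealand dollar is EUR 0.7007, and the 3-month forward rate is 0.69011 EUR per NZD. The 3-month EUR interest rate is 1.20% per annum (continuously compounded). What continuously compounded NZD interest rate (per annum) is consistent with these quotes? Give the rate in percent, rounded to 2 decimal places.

7.29%

T = 3/12 years.
By CIP, F/S equals the EUR-to-NZD growth ratio: 0.69011/0.7007 = 0.9848865.
The EUR side grows by e^(0.0120×3/12) = 1.0030045.
So the NZD growth factor = 1.018396.
Take logs: ln 1.018396 / (3/12) = 0.072915, so 7.29%.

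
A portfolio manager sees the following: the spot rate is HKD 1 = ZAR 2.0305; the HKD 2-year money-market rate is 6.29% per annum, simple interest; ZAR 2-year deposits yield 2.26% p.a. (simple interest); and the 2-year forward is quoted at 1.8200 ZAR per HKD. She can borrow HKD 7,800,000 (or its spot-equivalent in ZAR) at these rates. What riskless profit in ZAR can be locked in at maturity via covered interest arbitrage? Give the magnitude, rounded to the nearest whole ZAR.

ZAR 571,916

T = 2 years.
Route A — deposit HKD, sell forward: 7,800,000 × 1.125800 × 1.8200 = ZAR 15,981,856.80.
Route B — convert at spot, deposit ZAR: 7,800,000 × 2.0305 × 1.045200 = ZAR 16,553,773.08.
The quoted forward undervalues HKD, so borrow HKD, convert to ZAR at spot, deposit the ZAR at 2.26%, and buy HKD forward at 1.8200 to cover the loan.
Profit = 16,553,773.08 − 15,981,856.80 = ZAR 571,916.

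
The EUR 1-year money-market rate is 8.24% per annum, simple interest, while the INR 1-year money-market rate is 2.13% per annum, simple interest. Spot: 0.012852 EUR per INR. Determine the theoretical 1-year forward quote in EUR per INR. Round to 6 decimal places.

T = 1 year.
EUR growth factor: 1 + 0.0824×1 = 1.082400.
Growth of 1 INR over T: 1 + 0.0213×1 = 1.021300.
So F = 0.012852 × 1.082400 / 1.021300 = 0.01362088 (EUR/INR).

0.013621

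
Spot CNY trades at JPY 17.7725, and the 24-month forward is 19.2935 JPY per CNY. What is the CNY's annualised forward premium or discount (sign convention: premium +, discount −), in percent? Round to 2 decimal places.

+4.28%

T = 2 years.
(F − S)/S = (19.2935 − 17.7725)/17.7725 = 0.0855817.
×(1/T) gives 4.28% p.a.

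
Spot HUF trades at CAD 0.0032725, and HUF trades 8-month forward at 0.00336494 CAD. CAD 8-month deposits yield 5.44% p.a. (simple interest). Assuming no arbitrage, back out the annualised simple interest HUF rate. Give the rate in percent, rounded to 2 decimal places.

T = 8/12 years.
CIP gives F = S · g_CAD/g_HUF, so g_CAD/g_HUF = 0.00336494/0.0032725 = 1.0282475.
The CAD side grows by 1 + 0.0544×8/12 = 1.0362667.
Hence g_HUF = 1.0077989.
r = (1.0077989 − 1)/(8/12) = 0.011698 → 1.17%.

1.17%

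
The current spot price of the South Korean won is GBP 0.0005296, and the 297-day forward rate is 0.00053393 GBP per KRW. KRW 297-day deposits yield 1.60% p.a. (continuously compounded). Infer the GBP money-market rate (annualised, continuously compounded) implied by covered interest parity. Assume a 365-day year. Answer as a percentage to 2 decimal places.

T = 297/365 years.
F/S = 0.00053393/0.0005296 = 1.0081760 = (growth of GBP) / (growth of KRW).
The KRW side grows by e^(0.0160×297/365) = 1.0131043.
So the GBP growth factor = 1.0213874.
Take logs: ln 1.0213874 / (297/365) = 0.026007, so 2.60%.

2.60%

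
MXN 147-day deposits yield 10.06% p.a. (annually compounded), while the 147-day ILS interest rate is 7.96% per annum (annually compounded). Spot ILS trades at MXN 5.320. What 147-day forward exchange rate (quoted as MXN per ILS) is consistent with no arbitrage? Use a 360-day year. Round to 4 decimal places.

T = 147/360 years.
MXN accumulates by (1 + 0.1006)^(147/360) = 1.0399171.
ILS accumulates by (1 + 0.0796)^(147/360) = 1.0317687.
CIP: F = S · (grow MXN)/(grow ILS) = 5.32 × 1.0399171/1.0317687 = 5.362015 MXN per ILS.

5.3620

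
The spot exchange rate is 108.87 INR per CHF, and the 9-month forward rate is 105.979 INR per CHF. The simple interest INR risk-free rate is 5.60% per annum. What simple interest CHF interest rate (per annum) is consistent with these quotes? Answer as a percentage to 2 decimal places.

9.39%

T = 9/12 years.
By CIP, F/S equals the INR-to-CHF growth ratio: 105.979/108.87 = 0.9734454.
The INR side grows by 1 + 0.0560×9/12 = 1.042000.
That pins the CHF growth at 1.0704247.
r = (1.0704247 − 1)/(9/12) = 0.093900 → 9.39%.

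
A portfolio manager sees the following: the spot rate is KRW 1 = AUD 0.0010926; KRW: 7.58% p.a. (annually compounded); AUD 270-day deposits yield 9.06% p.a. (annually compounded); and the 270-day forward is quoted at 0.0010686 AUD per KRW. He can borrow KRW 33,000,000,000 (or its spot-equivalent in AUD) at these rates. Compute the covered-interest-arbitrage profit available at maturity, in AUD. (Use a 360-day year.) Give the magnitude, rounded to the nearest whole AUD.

T = 270/360 years.
Route A — deposit KRW, sell forward: 33,000,000,000 × 1.0563276673 × 0.0010686 = AUD 37,250,127.59.
Route B — convert at spot, deposit AUD: 33,000,000,000 × 0.0010926 × 1.0672081176 = AUD 38,479,042.45.
The quoted forward undervalues KRW, so borrow KRW, convert to AUD at spot, deposit the AUD at 9.06%, and buy KRW forward at 0.0010686 to cover the loan.
Arbitrage profit = |37,250,127.59 − 38,479,042.45| = AUD 1,228,915.

AUD 1,228,915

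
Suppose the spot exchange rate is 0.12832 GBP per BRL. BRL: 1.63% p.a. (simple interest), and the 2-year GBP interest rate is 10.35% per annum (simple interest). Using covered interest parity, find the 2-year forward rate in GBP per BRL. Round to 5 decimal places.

0.14999

T = 2 years.
GBP accumulates by 1 + 0.1035×2 = 1.207000.
Growth of 1 BRL over T: 1 + 0.0163×2 = 1.032600.
So F = 0.12832 × 1.207000 / 1.032600 = 0.1499925 (GBP/BRL).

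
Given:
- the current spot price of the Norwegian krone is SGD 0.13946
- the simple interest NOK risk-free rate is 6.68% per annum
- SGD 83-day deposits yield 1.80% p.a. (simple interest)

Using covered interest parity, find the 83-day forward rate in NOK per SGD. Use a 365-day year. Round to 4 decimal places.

T = 83/365 years.
SGD growth factor: 1 + 0.0180×83/365 = 1.0040932.
Growth of 1 NOK over T: 1 + 0.0668×83/365 = 1.0151901.
So F = 0.13946 × 1.0040932 / 1.0151901 = 0.1379356 (SGD/NOK).
Quoted the other way: 1/0.1379356 = 7.2498 NOK per SGD.

7.2498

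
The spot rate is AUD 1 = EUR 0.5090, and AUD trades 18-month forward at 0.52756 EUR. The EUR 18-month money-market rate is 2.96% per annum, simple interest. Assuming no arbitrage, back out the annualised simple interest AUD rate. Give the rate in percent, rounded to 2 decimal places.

0.51%

T = 18/12 years.
F/S = 0.52756/0.509 = 1.0364637 = (growth of EUR) / (growth of AUD).
EUR growth factor: 1 + 0.0296×18/12 = 1.044400.
Hence g_AUD = 1.0076571.
r = (1.0076571 − 1)/(18/12) = 0.005105 → 0.51%.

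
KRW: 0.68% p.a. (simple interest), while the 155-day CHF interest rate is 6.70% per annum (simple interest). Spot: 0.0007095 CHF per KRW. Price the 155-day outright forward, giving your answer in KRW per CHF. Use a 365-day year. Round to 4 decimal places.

1374.4085

T = 155/365 years.
CHF accumulates by 1 + 0.0670×155/365 = 1.0284520548.
KRW accumulates by 1 + 0.0068×155/365 = 1.0028876712.
Forward (CHF per KRW) = 0.0007095 × 1.0284520548 / 1.0028876712 = 0.0007275857046.
Quoted the other way: 1/0.0007275857046 = 1374.4085 KRW per CHF.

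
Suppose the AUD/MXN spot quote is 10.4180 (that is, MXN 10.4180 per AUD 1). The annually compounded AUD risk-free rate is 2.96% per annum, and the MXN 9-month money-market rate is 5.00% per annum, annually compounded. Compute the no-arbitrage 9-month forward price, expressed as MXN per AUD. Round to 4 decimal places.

T = 9/12 years.
Growth of 1 MXN over T: (1 + 0.0500)^(9/12) = 1.03727037.
AUD growth factor: (1 + 0.0296)^(9/12) = 1.02211886.
So F = 10.418 × 1.03727037 / 1.02211886 = 10.572433 (MXN/AUD).

10.5724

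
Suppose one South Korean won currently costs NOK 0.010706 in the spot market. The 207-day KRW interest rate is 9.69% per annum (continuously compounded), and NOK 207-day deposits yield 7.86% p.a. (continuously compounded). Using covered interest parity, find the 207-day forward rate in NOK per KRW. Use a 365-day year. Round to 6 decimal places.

0.010595

T = 207/365 years.
NOK growth factor: e^(0.0786×207/365) = 1.0455843.
KRW accumulates by e^(0.0969×207/365) = 1.0564923.
So F = 0.010706 × 1.0455843 / 1.0564923 = 0.01059546 (NOK/KRW).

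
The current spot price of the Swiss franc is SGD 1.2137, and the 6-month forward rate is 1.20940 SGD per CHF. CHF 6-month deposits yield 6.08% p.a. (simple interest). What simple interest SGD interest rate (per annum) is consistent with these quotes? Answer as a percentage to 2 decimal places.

T = 6/12 years.
CIP gives F = S · g_SGD/g_CHF, so g_SGD/g_CHF = 1.2094/1.2137 = 0.9964571.
CHF growth factor: 1 + 0.0608×6/12 = 1.030400.
So the SGD growth factor = 1.0267494.
r = (1.0267494 − 1)/(6/12) = 0.053499 → 5.35%.

5.35%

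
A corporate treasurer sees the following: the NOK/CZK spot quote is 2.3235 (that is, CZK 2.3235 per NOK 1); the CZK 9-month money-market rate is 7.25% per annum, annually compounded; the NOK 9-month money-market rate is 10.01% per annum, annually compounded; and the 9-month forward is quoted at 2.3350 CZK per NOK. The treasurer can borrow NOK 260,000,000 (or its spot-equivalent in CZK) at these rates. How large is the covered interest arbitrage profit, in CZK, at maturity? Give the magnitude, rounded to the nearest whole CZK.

T = 9/12 years.
Invest the NOK and cover forward: 260,000,000 × 1.07417273187 × 2.3350 = CZK 652,130,265.52.
Convert at spot and invest in CZK: 260,000,000 × 2.3235 × 1.05389653258 = CZK 636,669,434.30.
The quoted forward overvalues NOK, so borrow CZK, buy NOK at spot, deposit the NOK at 10.01%, and sell the proceeds forward at 2.3350.
Arbitrage profit = |652,130,265.52 − 636,669,434.30| = CZK 15,460,831.

CZK 15,460,831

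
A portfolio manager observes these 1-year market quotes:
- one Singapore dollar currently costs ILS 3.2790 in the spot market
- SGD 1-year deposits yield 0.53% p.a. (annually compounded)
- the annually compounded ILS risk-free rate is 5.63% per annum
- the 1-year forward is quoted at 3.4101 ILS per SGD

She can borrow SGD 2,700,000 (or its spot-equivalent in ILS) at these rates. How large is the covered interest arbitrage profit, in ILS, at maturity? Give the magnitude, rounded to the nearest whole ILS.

T = 1 year.
Invest the SGD and cover forward: 2,700,000 × 1.005300 × 3.4101 = ILS 9,256,068.53.
Convert at spot and invest in ILS: 2,700,000 × 3.2790 × 1.056300 = ILS 9,351,740.79.
The quoted forward undervalues SGD, so borrow SGD, convert to ILS at spot, deposit the ILS at 5.63%, and buy SGD forward at 3.4101 to cover the loan.
Profit = 9,351,740.79 − 9,256,068.53 = ILS 95,672.

ILS 95,672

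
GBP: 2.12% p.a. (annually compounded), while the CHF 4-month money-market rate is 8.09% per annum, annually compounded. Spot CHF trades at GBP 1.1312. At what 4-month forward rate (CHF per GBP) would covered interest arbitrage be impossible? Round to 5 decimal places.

0.90092

T = 4/12 years.
Growth of 1 GBP over T: (1 + 0.0212)^(4/12) = 1.0070173.
CHF growth factor: (1 + 0.0809)^(4/12) = 1.0262705.
Forward (GBP per CHF) = 1.1312 × 1.0070173 / 1.0262705 = 1.109978.
Invert for CHF per GBP: 1 / 1.109978 = 0.90092.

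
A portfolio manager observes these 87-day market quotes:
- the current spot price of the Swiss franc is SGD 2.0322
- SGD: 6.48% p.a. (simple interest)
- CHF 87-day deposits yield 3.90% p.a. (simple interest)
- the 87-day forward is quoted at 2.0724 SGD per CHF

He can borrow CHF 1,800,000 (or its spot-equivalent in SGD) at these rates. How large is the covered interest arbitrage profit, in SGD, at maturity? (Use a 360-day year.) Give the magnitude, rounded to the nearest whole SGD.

T = 87/360 years.
Invest the CHF and cover forward: 1,800,000 × 1.009425 × 2.0724 = SGD 3,765,478.27.
Convert at spot and invest in SGD: 1,800,000 × 2.0322 × 1.015660 = SGD 3,715,243.65.
The quoted forward overvalues CHF, so borrow SGD, buy CHF at spot, deposit the CHF at 3.90%, and sell the proceeds forward at 2.0724.
Profit = 3,765,478.27 − 3,715,243.65 = SGD 50,235.

SGD 50,235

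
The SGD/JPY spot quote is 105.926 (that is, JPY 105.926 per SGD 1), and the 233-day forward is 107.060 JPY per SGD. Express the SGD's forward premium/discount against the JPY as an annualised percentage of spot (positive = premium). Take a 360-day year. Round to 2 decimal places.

T = 233/360 years.
Period premium: (107.060 − 105.926)/105.926 = 0.0107056.
×(1/T) gives 1.65% p.a.

+1.65%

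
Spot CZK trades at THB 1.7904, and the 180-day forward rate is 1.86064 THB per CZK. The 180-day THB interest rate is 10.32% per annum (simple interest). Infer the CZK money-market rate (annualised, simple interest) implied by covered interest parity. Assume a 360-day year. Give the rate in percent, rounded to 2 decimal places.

2.38%

T = 180/360 years.
CIP gives F = S · g_THB/g_CZK, so g_THB/g_CZK = 1.86064/1.7904 = 1.0392315.
THB growth factor: 1 + 0.1032×180/360 = 1.051600.
That pins the CZK growth at 1.0119016.
r = (1.0119016 − 1)/(180/360) = 0.023803 → 2.38%.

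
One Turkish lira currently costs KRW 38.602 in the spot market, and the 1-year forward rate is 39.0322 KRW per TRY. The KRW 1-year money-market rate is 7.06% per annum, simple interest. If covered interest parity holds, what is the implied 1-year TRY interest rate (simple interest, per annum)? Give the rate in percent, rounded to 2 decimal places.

T = 1 year.
F/S = 39.0322/38.602 = 1.0111445 = (growth of KRW) / (growth of TRY).
The KRW side grows by 1 + 0.0706×1 = 1.070600.
That pins the TRY growth at 1.0588002.
r = (1.0588002 − 1)/1 = 0.058800 → 5.88%.

5.88%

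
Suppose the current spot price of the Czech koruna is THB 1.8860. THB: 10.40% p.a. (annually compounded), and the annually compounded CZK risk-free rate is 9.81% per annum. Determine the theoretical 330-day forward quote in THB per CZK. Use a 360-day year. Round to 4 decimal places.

T = 330/360 years.
THB accumulates by (1 + 0.1040)^(330/360) = 1.0949349.
Growth of 1 CZK over T: (1 + 0.0981)^(330/360) = 1.0895698.
Forward (THB per CZK) = 1.886 × 1.0949349 / 1.0895698 = 1.895287.

1.8953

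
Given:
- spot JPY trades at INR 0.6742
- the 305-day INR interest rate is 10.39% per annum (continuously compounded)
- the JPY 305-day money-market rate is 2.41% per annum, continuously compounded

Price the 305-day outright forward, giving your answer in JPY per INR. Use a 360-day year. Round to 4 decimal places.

1.3863

T = 305/360 years.
Growth of 1 INR over T: e^(0.1039×305/360) = 1.0920169.
JPY accumulates by e^(0.0241×305/360) = 1.0206279.
Forward (INR per JPY) = 0.6742 × 1.0920169 / 1.0206279 = 0.7213577.
Invert for JPY per INR: 1 / 0.7213577 = 1.3863.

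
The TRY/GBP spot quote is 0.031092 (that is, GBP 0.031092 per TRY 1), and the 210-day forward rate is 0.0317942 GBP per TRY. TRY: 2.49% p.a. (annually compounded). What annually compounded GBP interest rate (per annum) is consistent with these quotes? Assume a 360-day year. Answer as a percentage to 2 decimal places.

6.49%

T = 210/360 years.
F/S = 0.0317942/0.031092 = 1.0225846 = (growth of GBP) / (growth of TRY).
TRY growth factor: (1 + 0.0249)^(210/360) = 1.0144505.
So the GBP growth factor = 1.0373615.
r = 1.0373615^(360/210) − 1 = 0.064900 → 6.49%.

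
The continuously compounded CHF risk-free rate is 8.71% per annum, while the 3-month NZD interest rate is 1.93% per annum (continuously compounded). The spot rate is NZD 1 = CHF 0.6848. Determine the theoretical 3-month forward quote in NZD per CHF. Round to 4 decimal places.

T = 3/12 years.
CHF accumulates by e^(0.0871×3/12) = 1.0220138.
NZD accumulates by e^(0.0193×3/12) = 1.0048367.
CIP: F = S · (grow CHF)/(grow NZD) = 0.6848 × 1.0220138/1.0048367 = 0.6965063 CHF per NZD.
Quoted the other way: 1/0.6965063 = 1.4357 NZD per CHF.

1.4357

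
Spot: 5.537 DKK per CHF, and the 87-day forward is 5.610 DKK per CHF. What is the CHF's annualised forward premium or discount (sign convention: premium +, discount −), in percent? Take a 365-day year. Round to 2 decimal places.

T = 87/365 years.
CHF trades forward at +1.31840% vs spot over the period.
Per annum: 0.0131840 / (87/365) = 0.055312 = 5.53%.

+5.53%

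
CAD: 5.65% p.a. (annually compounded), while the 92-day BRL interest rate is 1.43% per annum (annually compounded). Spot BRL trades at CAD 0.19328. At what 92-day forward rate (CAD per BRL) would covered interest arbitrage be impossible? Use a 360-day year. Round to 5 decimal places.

0.19530

T = 92/360 years.
CAD accumulates by (1 + 0.0565)^(92/360) = 1.0141448.
BRL growth factor: (1 + 0.0143)^(92/360) = 1.0036352.
CIP: F = S · (grow CAD)/(grow BRL) = 0.19328 × 1.0141448/1.0036352 = 0.1953039 CAD per BRL.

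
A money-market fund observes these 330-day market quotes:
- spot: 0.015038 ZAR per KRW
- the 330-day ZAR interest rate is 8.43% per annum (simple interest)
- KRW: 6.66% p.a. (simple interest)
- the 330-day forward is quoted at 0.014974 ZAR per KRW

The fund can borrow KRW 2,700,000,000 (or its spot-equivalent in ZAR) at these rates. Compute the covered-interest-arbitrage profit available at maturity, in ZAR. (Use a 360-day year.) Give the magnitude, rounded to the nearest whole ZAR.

T = 330/360 years.
Invest the KRW and cover forward: 2,700,000,000 × 1.061050 × 0.014974 = ZAR 42,898,039.29.
Convert at spot and invest in ZAR: 2,700,000,000 × 0.015038 × 1.077275 = ZAR 43,740,165.92.
The quoted forward undervalues KRW, so borrow KRW, convert to ZAR at spot, deposit the ZAR at 8.43%, and buy KRW forward at 0.014974 to cover the loan.
Arbitrage profit = |42,898,039.29 − 43,740,165.92| = ZAR 842,127.

ZAR 842,127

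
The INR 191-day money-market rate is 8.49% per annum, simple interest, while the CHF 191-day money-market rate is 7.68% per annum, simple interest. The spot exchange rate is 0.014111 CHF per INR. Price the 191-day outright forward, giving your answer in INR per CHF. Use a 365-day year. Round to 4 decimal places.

T = 191/365 years.
CHF accumulates by 1 + 0.0768×191/365 = 1.04018849.
Growth of 1 INR over T: 1 + 0.0849×191/365 = 1.04442712.
Forward (CHF per INR) = 0.014111 × 1.04018849 / 1.04442712 = 0.014053733.
Quoted the other way: 1/0.014053733 = 71.1555 INR per CHF.

71.1555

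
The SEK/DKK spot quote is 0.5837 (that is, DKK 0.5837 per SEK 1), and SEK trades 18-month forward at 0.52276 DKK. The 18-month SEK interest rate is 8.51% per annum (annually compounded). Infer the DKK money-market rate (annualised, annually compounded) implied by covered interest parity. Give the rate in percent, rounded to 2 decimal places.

T = 18/12 years.
CIP gives F = S · g_DKK/g_SEK, so g_DKK/g_SEK = 0.52276/0.5837 = 0.8955971.
SEK growth factor: (1 + 0.0851)^(18/12) = 1.1303284.
So the DKK growth factor = 1.0123188.
r = 1.0123188^(12/18) − 1 = 0.008196 → 0.82%.

0.82%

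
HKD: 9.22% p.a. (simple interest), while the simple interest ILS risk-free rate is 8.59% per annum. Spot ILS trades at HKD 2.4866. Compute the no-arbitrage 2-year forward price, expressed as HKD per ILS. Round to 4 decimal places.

2.5133

T = 2 years.
HKD accumulates by 1 + 0.0922×2 = 1.184400.
ILS accumulates by 1 + 0.0859×2 = 1.171800.
Forward (HKD per ILS) = 2.4866 × 1.184400 / 1.171800 = 2.513338.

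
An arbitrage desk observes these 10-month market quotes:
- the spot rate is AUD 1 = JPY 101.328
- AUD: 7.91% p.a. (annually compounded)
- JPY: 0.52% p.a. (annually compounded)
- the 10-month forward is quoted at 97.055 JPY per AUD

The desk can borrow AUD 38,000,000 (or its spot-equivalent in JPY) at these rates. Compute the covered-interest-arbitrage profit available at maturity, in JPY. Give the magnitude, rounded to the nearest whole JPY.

JPY 62,499,276

T = 10/12 years.
Route A — deposit AUD, sell forward: 38,000,000 × 1.06549498623 × 97.055 = JPY 3,929,641,403.77.
Route B — convert at spot, deposit JPY: 38,000,000 × 101.328 × 1.004331459342 = JPY 3,867,142,128.26.
The quoted forward overvalues AUD, so borrow JPY, buy AUD at spot, deposit the AUD at 7.91%, and sell the proceeds forward at 97.055.
Profit = 3,929,641,403.77 − 3,867,142,128.26 = JPY 62,499,276.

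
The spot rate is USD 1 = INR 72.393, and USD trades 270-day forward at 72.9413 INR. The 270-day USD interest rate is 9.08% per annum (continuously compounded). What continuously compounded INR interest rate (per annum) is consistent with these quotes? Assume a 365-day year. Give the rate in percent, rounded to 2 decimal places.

T = 270/365 years.
CIP gives F = S · g_INR/g_USD, so g_INR/g_USD = 72.9413/72.393 = 1.0075739.
USD growth factor: e^(0.0908×270/365) = 1.0694742.
So the INR growth factor = 1.0775743.
Take logs: ln 1.0775743 / (270/365) = 0.101000, so 10.10%.

10.10%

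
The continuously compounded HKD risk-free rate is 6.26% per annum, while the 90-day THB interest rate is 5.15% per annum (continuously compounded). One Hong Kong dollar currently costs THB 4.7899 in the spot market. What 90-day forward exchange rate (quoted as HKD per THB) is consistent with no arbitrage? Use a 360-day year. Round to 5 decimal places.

0.20935

T = 90/360 years.
Growth of 1 THB over T: e^(0.0515×90/360) = 1.0129582.
Growth of 1 HKD over T: e^(0.0626×90/360) = 1.0157731.
Forward (THB per HKD) = 4.7899 × 1.0129582 / 1.0157731 = 4.776626.
Invert for HKD per THB: 1 / 4.776626 = 0.20935.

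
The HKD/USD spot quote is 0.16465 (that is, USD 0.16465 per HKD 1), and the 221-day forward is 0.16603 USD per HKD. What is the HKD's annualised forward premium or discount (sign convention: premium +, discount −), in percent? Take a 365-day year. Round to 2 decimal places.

T = 221/365 years.
Period premium: (0.16603 − 0.16465)/0.16465 = 0.0083814.
×(1/T) gives 1.38% p.a.

+1.38%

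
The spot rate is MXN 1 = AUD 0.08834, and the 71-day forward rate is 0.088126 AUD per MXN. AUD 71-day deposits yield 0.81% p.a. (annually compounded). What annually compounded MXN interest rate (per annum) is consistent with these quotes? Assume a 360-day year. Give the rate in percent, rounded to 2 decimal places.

2.06%

T = 71/360 years.
By CIP, F/S equals the AUD-to-MXN growth ratio: 0.088126/0.08834 = 0.9975775.
AUD growth factor: (1 + 0.0081)^(71/360) = 1.0015923.
So the MXN growth factor = 1.0040245.
Annualise: 1.0040245^(360/71) − 1 = 0.020574 = 2.06%.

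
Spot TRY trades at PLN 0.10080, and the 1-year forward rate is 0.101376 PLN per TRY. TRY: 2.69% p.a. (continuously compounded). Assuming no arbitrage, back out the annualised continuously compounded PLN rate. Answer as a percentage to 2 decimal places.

T = 1 year.
By CIP, F/S equals the PLN-to-TRY growth ratio: 0.101376/0.1008 = 1.0057143.
TRY growth factor: e^(0.0269×1) = 1.0272651.
That pins the PLN growth at 1.0331352.
Take logs: ln 1.0331352 / 1 = 0.032598, so 3.26%.

3.26%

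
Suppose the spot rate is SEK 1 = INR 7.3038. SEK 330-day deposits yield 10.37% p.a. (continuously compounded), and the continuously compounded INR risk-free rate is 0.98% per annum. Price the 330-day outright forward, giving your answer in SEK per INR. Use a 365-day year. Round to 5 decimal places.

0.14905

T = 330/365 years.
INR accumulates by e^(0.0098×330/365) = 1.0088996.
SEK growth factor: e^(0.1037×330/365) = 1.0982919.
So F = 7.3038 × 1.0088996 / 1.0982919 = 6.709328 (INR/SEK).
Quoted the other way: 1/6.709328 = 0.14905 SEK per INR.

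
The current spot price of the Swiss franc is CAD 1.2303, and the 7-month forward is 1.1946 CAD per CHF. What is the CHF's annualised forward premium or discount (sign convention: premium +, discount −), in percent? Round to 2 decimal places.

-4.97%

T = 7/12 years.
CHF trades forward at -2.90173% vs spot over the period.
Per annum: -0.0290173 / (7/12) = -0.049744 = -4.97%.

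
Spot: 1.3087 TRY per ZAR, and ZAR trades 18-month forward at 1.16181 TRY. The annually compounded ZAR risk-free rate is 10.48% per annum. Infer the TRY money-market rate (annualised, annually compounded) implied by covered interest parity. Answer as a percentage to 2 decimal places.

T = 18/12 years.
F/S = 1.16181/1.3087 = 0.8877588 = (growth of TRY) / (growth of ZAR).
ZAR growth factor: (1 + 0.1048)^(18/12) = 1.1612494.
That pins the TRY growth at 1.0309094.
Annualise: 1.0309094^(12/18) − 1 = 0.020502 = 2.05%.

2.05%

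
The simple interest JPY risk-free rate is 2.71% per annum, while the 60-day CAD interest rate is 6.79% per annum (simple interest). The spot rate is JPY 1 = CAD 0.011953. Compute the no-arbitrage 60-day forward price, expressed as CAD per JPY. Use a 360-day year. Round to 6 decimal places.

0.012034

T = 60/360 years.
Growth of 1 CAD over T: 1 + 0.0679×60/360 = 1.0113167.
JPY growth factor: 1 + 0.0271×60/360 = 1.0045167.
So F = 0.011953 × 1.0113167 / 1.0045167 = 0.01203391 (CAD/JPY).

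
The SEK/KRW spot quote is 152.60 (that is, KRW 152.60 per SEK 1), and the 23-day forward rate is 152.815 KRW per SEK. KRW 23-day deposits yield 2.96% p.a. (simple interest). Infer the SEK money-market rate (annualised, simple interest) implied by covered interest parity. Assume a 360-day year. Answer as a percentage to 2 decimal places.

0.75%

T = 23/360 years.
By CIP, F/S equals the KRW-to-SEK growth ratio: 152.815/152.6 = 1.0014089.
The KRW side grows by 1 + 0.0296×23/360 = 1.0018911.
Hence g_SEK = 1.0004815.
(1.0004815 − 1)/T = 0.007537, i.e. 0.75%.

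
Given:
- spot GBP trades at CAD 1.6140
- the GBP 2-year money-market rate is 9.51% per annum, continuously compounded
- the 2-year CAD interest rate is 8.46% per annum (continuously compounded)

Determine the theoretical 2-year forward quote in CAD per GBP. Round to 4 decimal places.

1.5805

T = 2 years.
CAD growth factor: e^(0.0846×2) = 1.184357.
GBP accumulates by e^(0.0951×2) = 1.2094915.
So F = 1.614 × 1.184357 / 1.2094915 = 1.580459 (CAD/GBP).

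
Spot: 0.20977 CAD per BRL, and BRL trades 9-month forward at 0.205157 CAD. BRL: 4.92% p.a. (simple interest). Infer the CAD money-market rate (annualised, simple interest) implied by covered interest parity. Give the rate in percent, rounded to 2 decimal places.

T = 9/12 years.
By CIP, F/S equals the CAD-to-BRL growth ratio: 0.205157/0.20977 = 0.9780092.
BRL growth factor: 1 + 0.0492×9/12 = 1.036900.
That pins the CAD growth at 1.0140977.
r = (1.0140977 − 1)/(9/12) = 0.018797 → 1.88%.

1.88%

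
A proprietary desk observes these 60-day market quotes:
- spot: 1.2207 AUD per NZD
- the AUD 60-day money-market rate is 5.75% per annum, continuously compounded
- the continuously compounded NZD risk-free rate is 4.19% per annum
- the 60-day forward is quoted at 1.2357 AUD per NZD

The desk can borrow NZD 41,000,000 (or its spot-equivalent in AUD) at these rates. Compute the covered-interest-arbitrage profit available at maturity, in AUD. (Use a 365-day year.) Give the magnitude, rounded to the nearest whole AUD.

T = 60/365 years.
Keep in NZD, deliver into the forward: 41,000,000·1.0069114458·1.2357 = AUD 51,013,859.42.
Swap to AUD now, deposit: 41,000,000·1.2207·1.0094968665 = AUD 50,524,005.82.
The quoted forward overvalues NZD, so borrow AUD, buy NZD at spot, deposit the NZD at 4.19%, and sell the proceeds forward at 1.2357.
Arbitrage profit = |51,013,859.42 − 50,524,005.82| = AUD 489,854.

AUD 489,854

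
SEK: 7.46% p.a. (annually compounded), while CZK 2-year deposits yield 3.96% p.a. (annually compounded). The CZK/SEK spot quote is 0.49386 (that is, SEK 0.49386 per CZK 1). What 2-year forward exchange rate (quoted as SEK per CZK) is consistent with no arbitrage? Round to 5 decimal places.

0.52767

T = 2 years.
SEK growth factor: (1 + 0.0746)^2 = 1.1547652.
Growth of 1 CZK over T: (1 + 0.0396)^2 = 1.0807682.
CIP: F = S · (grow SEK)/(grow CZK) = 0.49386 × 1.1547652/1.0807682 = 0.5276731 SEK per CZK.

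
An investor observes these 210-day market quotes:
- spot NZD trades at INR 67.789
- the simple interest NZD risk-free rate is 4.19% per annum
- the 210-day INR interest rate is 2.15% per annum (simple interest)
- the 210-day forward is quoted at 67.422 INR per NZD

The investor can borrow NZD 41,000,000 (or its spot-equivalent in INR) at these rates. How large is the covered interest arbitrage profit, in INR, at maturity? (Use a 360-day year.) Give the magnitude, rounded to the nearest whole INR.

T = 210/360 years.
Route A — deposit NZD, sell forward: 41,000,000 × 1.024441666667 × 67.422 = INR 2,831,866,148.05.
Route B — convert at spot, deposit INR: 41,000,000 × 67.789 × 1.012541666667 = INR 2,814,206,668.71.
The quoted forward overvalues NZD, so borrow INR, buy NZD at spot, deposit the NZD at 4.19%, and sell the proceeds forward at 67.422.
Arbitrage profit = |2,831,866,148.05 − 2,814,206,668.71| = INR 17,659,479.

INR 17,659,479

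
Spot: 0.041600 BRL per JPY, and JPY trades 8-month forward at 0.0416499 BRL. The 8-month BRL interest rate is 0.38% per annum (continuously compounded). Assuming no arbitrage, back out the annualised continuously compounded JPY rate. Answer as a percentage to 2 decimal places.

0.20%

T = 8/12 years.
F/S = 0.0416499/0.0416 = 1.0011995 = (growth of BRL) / (growth of JPY).
The BRL side grows by e^(0.0038×8/12) = 1.0025365.
Hence g_JPY = 1.0013354.
Take logs: ln 1.0013354 / (8/12) = 0.002002, so 0.20%.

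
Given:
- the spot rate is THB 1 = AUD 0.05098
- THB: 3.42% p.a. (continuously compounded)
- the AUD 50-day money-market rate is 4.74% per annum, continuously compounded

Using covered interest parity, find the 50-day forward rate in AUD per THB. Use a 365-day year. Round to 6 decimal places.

0.051072

T = 50/365 years.
Growth of 1 AUD over T: e^(0.0474×50/365) = 1.0065143.
Growth of 1 THB over T: e^(0.0342×50/365) = 1.0046959.
So F = 0.05098 × 1.0065143 / 1.0046959 = 0.05107227 (AUD/THB).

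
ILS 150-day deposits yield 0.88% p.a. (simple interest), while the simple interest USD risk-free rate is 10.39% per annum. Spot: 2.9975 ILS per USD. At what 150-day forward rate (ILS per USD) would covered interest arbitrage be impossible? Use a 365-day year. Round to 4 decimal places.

2.8851

T = 150/365 years.
Growth of 1 ILS over T: 1 + 0.0088×150/365 = 1.0036164.
USD growth factor: 1 + 0.1039×150/365 = 1.0426986.
So F = 2.9975 × 1.0036164 / 1.0426986 = 2.885148 (ILS/USD).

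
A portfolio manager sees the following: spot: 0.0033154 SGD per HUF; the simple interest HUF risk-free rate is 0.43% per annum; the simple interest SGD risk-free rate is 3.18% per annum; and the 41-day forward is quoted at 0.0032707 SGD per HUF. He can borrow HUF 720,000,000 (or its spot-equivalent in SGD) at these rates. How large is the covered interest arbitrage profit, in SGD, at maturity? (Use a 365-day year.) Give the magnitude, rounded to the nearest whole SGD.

T = 41/365 years.
Route A — deposit HUF, sell forward: 720,000,000 × 1.000483014 × 0.0032707 = SGD 2,356,041.45.
Route B — convert at spot, deposit SGD: 720,000,000 × 0.0033154 × 1.003572055 = SGD 2,395,614.81.
The quoted forward undervalues HUF, so borrow HUF, convert to SGD at spot, deposit the SGD at 3.18%, and buy HUF forward at 0.0032707 to cover the loan.
The gap between the two covered legs is SGD 39,573.

SGD 39,573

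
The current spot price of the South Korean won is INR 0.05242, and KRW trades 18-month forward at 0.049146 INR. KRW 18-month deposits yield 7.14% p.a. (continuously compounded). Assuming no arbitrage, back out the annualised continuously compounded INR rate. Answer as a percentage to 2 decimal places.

T = 18/12 years.
By CIP, F/S equals the INR-to-KRW growth ratio: 0.049146/0.05242 = 0.9375429.
The KRW side grows by e^(0.0714×18/12) = 1.1130456.
So the INR growth factor = 1.043528.
r = ln(1.043528)/(18/12) = 0.028405 → 2.84%.

2.84%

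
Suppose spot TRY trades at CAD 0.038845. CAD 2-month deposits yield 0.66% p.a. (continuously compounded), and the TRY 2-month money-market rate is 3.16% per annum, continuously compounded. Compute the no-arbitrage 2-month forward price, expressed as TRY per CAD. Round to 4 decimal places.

25.8508

T = 2/12 years.
Growth of 1 CAD over T: e^(0.0066×2/12) = 1.00110061.
TRY accumulates by e^(0.0316×2/12) = 1.00528056.
So F = 0.038845 × 1.00110061 / 1.00528056 = 0.038683483 (CAD/TRY).
Invert for TRY per CAD: 1 / 0.038683483 = 25.8508.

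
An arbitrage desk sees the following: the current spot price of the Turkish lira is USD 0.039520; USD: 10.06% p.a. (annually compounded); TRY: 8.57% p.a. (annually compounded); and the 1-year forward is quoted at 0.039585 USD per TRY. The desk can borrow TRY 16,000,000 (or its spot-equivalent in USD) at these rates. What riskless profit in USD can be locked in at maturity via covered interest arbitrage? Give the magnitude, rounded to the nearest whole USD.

USD 8,292

T = 1 year.
Invest the TRY and cover forward: 16,000,000 × 1.085700 × 0.039585 = USD 687,638.95.
Convert at spot and invest in USD: 16,000,000 × 0.039520 × 1.100600 = USD 695,931.39.
The quoted forward undervalues TRY, so borrow TRY, convert to USD at spot, deposit the USD at 10.06%, and buy TRY forward at 0.039585 to cover the loan.
Profit = 695,931.39 − 687,638.95 = USD 8,292.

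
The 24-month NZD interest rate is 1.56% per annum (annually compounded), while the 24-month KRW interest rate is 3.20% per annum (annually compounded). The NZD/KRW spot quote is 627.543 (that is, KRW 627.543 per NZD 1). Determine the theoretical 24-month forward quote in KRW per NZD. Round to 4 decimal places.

T = 2 years.
KRW accumulates by (1 + 0.0320)^2 = 1.065024.
NZD accumulates by (1 + 0.0156)^2 = 1.03144336.
So F = 627.543 × 1.065024 / 1.03144336 = 647.973880 (KRW/NZD).

647.9739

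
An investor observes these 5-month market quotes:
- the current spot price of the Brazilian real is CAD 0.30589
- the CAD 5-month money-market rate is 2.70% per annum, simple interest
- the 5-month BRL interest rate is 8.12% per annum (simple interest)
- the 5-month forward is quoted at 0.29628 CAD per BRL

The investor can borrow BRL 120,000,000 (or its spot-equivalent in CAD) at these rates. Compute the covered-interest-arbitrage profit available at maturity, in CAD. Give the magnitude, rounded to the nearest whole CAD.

T = 5/12 years.
Keep in BRL, deliver into the forward: 120,000,000·1.0338333333·0.29628 = CAD 36,756,496.80.
Swap to CAD now, deposit: 120,000,000·0.30589·1.011250 = CAD 37,119,751.50.
The quoted forward undervalues BRL, so borrow BRL, convert to CAD at spot, deposit the CAD at 2.70%, and buy BRL forward at 0.29628 to cover the loan.
Profit = 37,119,751.50 − 36,756,496.80 = CAD 363,255.

CAD 363,255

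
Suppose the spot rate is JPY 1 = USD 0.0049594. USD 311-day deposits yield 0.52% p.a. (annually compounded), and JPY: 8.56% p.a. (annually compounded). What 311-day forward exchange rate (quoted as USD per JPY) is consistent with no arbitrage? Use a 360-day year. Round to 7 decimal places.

0.0046405

T = 311/360 years.
USD accumulates by (1 + 0.0052)^(311/360) = 1.0044906.
Growth of 1 JPY over T: (1 + 0.0856)^(311/360) = 1.0735315.
CIP: F = S · (grow USD)/(grow JPY) = 0.0049594 × 1.0044906/1.0735315 = 0.004640451 USD per JPY.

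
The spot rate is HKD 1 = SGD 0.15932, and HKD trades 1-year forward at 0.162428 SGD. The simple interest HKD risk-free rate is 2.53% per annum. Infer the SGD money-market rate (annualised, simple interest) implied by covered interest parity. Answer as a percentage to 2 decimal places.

T = 1 year.
F/S = 0.162428/0.15932 = 1.0195079 = (growth of SGD) / (growth of HKD).
HKD growth factor: 1 + 0.0253×1 = 1.025300.
That pins the SGD growth at 1.0453014.
(1.0453014 − 1)/T = 0.045301, i.e. 4.53%.

4.53%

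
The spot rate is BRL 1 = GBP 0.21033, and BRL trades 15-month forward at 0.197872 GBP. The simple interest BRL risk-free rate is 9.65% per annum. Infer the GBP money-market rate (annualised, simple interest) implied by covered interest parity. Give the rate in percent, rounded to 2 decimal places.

T = 15/12 years.
CIP gives F = S · g_GBP/g_BRL, so g_GBP/g_BRL = 0.197872/0.21033 = 0.9407693.
The BRL side grows by 1 + 0.0965×15/12 = 1.120625.
So the GBP growth factor = 1.0542496.
(1.0542496 − 1)/T = 0.043400, i.e. 4.34%.

4.34%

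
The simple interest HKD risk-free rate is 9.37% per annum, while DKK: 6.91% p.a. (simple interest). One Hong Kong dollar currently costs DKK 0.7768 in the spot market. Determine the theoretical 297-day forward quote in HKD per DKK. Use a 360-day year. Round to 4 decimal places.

1.3120

T = 297/360 years.
Growth of 1 DKK over T: 1 + 0.0691×297/360 = 1.0570075.
HKD growth factor: 1 + 0.0937×297/360 = 1.0773025.
CIP: F = S · (grow DKK)/(grow HKD) = 0.7768 × 1.0570075/1.0773025 = 0.7621661 DKK per HKD.
Invert for HKD per DKK: 1 / 0.7621661 = 1.3120.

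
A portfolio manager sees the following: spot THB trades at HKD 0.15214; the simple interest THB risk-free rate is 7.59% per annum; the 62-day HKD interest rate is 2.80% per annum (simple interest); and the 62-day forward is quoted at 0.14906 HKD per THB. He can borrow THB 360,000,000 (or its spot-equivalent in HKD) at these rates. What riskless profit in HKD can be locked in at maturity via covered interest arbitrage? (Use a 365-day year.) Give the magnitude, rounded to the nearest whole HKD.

T = 62/365 years.
Invest the THB and cover forward: 360,000,000 × 1.0128926027 × 0.14906 = HKD 54,353,437.69.
Convert at spot and invest in HKD: 360,000,000 × 0.15214 × 1.0047561644 = HKD 55,030,897.03.
The quoted forward undervalues THB, so borrow THB, convert to HKD at spot, deposit the HKD at 2.80%, and buy THB forward at 0.14906 to cover the loan.
The gap between the two covered legs is HKD 677,459.

HKD 677,459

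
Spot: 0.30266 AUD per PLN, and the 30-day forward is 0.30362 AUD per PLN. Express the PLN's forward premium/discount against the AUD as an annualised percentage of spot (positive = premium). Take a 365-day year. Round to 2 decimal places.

+3.86%

T = 30/365 years.
(F − S)/S = (0.30362 − 0.30266)/0.30266 = 0.0031719.
Annualise by dividing by T: 0.0031719 / (30/365) = 0.038591 → 3.86%.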